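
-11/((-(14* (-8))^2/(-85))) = -935/12544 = -0.07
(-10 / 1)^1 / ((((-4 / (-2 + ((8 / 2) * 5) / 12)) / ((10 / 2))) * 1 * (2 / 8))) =-50 / 3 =-16.67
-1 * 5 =-5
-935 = -935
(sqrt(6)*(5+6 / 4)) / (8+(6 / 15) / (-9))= 585*sqrt(6) / 716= 2.00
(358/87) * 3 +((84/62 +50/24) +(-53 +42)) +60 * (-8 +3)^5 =-2022698401/10788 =-187495.22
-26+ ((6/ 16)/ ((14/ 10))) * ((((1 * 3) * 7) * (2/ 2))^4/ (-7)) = -59743/ 8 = -7467.88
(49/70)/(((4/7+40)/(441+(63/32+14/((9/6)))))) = 2127629/272640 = 7.80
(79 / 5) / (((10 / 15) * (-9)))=-79 / 30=-2.63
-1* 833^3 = -578009537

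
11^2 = 121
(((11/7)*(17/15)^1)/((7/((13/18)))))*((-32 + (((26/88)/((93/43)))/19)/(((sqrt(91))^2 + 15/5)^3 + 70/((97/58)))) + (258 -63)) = 45131137495067143/1506827579925024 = 29.95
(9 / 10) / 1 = 0.90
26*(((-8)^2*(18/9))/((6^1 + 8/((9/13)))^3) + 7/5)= 91249418/2465195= 37.02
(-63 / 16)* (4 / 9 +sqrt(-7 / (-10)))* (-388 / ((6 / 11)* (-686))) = -3201* sqrt(70) / 7840 - 1067 / 588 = -5.23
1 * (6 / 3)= 2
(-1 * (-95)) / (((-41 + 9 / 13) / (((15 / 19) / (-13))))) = 75 / 524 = 0.14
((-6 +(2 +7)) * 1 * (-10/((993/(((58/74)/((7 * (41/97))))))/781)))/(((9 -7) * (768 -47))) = -10984765/2534234969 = -0.00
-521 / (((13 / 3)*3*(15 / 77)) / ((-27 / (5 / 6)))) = 2166318 / 325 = 6665.59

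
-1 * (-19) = 19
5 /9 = 0.56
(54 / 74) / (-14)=-0.05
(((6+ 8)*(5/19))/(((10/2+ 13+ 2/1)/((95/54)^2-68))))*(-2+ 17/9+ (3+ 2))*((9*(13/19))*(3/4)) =-189452263/701784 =-269.96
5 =5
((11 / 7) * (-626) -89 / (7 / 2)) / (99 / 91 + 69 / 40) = -358.75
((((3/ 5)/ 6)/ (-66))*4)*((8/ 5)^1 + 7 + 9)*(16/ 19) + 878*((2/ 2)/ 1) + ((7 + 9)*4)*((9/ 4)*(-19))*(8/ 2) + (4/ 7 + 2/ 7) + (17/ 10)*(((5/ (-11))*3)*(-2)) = -1103898931/ 109725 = -10060.60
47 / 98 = 0.48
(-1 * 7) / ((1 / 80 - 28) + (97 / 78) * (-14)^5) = 21840 / 2086844441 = 0.00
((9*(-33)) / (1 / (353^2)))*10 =-370088730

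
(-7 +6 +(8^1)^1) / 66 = 0.11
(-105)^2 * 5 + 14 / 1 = 55139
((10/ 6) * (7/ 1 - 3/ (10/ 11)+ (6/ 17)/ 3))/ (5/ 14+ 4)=4543/ 3111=1.46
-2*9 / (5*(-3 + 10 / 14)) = 63 / 40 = 1.58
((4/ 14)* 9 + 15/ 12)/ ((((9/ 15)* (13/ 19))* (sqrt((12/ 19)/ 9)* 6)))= 10165* sqrt(57)/ 13104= 5.86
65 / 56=1.16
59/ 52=1.13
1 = 1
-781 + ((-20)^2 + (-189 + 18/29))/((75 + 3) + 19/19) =-1783134/2291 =-778.32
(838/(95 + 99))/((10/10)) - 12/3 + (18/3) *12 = 7015/97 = 72.32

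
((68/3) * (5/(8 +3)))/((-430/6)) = -68/473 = -0.14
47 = 47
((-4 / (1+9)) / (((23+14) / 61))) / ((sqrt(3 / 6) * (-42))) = 61 * sqrt(2) / 3885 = 0.02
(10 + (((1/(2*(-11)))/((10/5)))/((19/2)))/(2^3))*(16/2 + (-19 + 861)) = 14211575/1672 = 8499.75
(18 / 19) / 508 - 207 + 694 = 2350271 / 4826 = 487.00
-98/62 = -49/31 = -1.58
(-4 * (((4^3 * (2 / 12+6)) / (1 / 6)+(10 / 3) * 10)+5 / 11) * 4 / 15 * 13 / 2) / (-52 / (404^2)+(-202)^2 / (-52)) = 4372481887072 / 206039677635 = 21.22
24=24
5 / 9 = 0.56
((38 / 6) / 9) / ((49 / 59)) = 1121 / 1323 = 0.85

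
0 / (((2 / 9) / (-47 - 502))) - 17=-17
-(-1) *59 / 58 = 59 / 58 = 1.02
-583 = -583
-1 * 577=-577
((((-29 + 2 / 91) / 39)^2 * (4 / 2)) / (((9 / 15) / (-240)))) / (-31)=618112800 / 43384159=14.25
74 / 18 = 37 / 9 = 4.11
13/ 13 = 1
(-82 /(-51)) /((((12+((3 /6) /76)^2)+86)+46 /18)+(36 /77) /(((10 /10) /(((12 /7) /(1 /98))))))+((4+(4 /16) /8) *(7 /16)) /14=962397960915 /7131311197184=0.13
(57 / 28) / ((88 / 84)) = 171 / 88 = 1.94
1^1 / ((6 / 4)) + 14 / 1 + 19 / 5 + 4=337 / 15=22.47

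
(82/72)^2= 1681/1296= 1.30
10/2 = 5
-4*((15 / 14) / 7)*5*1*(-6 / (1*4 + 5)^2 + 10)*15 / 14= -33500 / 1029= -32.56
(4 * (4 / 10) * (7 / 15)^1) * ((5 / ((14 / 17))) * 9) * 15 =612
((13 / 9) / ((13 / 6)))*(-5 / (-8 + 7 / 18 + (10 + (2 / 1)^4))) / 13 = -60 / 4303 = -0.01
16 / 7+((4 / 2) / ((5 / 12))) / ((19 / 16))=4208 / 665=6.33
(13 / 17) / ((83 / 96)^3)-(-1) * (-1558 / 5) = -15086842642 / 48601895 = -310.42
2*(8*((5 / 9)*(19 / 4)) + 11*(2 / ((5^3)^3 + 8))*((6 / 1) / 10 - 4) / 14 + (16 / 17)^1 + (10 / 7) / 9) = 464611220818 / 10459027215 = 44.42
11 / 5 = 2.20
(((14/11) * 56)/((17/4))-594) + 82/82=-107755/187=-576.23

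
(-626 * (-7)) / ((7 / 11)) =6886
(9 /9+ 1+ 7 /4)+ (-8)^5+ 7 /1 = -131029 /4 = -32757.25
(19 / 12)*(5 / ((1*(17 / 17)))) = 95 / 12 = 7.92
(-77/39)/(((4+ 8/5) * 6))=-55/936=-0.06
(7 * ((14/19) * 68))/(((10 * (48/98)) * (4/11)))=448987/2280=196.92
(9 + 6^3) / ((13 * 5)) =45 / 13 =3.46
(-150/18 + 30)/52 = 5/12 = 0.42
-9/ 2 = -4.50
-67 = -67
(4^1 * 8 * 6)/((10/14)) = 268.80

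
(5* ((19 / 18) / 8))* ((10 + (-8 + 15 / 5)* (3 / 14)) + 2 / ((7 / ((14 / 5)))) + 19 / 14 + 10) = 779 / 56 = 13.91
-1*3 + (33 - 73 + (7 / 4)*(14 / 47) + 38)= -421 / 94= -4.48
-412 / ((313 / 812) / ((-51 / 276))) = 1421812 / 7199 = 197.50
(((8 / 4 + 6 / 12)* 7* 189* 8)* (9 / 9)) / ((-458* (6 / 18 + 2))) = -5670 / 229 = -24.76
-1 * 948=-948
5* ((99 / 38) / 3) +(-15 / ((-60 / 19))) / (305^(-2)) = 33582355 / 76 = 441873.09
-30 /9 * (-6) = 20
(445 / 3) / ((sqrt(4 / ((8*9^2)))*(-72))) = -445*sqrt(2) / 24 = -26.22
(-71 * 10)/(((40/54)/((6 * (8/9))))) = -5112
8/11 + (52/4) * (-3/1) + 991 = 10480/11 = 952.73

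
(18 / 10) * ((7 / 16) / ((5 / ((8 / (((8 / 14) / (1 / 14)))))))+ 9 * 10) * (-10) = -64863 / 40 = -1621.58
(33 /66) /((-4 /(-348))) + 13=113 /2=56.50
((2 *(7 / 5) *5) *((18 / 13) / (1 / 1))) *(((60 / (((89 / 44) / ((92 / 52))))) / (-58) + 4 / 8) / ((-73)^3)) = 3423042 / 169684936213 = 0.00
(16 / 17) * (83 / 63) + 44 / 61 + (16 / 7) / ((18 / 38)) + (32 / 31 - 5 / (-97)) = 220879627 / 28064331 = 7.87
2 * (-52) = -104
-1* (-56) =56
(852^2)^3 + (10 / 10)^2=382505398183563265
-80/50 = -8/5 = -1.60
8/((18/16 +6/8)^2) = 512/225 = 2.28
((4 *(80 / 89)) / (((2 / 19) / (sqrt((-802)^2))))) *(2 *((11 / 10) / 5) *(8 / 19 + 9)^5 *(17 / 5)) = 3041492073.05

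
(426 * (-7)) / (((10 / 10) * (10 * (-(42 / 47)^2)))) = 156839 / 420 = 373.43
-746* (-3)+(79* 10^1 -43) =2985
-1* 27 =-27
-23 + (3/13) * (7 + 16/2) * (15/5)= -164/13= -12.62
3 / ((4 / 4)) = 3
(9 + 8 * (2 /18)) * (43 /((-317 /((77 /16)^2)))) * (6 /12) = -22690283 /1460736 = -15.53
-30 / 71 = -0.42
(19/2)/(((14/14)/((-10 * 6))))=-570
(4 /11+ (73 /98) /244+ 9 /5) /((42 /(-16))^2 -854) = -22796344 /8912674925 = -0.00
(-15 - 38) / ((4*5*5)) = -53 / 100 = -0.53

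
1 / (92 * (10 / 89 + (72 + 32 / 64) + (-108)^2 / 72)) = 0.00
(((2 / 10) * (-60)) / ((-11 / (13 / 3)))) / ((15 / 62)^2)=199888 / 2475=80.76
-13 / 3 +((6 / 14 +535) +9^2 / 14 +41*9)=38047 / 42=905.88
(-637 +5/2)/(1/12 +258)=-7614/3097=-2.46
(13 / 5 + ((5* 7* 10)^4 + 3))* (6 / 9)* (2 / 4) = 25010416676 / 5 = 5002083335.20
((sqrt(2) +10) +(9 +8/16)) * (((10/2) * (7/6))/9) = 35 * sqrt(2)/54 +455/36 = 13.56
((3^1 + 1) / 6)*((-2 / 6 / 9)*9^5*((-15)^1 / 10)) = 2187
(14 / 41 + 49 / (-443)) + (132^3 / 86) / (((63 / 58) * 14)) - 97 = 63599768026 / 38269441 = 1661.89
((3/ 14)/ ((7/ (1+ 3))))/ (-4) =-0.03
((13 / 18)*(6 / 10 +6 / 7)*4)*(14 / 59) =1.00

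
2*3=6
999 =999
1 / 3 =0.33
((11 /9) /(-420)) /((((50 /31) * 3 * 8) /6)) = -341 /756000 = -0.00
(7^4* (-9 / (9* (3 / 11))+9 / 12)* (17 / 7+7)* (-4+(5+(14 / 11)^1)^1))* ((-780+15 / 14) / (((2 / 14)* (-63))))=-155850625 / 12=-12987552.08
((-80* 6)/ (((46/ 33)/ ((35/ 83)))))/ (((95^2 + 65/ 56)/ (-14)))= 43464960/ 192986537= 0.23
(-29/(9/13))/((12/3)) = -10.47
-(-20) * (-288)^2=1658880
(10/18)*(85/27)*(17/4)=7225/972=7.43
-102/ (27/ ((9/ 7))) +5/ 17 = -543/ 119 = -4.56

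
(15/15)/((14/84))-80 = -74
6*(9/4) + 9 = 45/2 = 22.50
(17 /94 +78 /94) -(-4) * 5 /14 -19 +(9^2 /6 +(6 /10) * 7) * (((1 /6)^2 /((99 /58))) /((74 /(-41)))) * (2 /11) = -13195264309 /795383820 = -16.59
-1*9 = -9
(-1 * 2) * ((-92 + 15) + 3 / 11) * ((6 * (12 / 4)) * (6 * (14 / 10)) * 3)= 3828384 / 55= 69606.98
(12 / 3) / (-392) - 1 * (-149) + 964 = 1112.99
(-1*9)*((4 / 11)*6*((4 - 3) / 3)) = -72 / 11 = -6.55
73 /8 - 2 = 57 /8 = 7.12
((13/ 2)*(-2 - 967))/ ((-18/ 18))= 12597/ 2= 6298.50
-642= -642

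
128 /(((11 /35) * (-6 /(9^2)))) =-60480 /11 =-5498.18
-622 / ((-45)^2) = -622 / 2025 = -0.31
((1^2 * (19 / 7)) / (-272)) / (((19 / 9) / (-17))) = 0.08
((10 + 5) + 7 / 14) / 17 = 31 / 34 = 0.91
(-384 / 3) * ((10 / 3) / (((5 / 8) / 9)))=-6144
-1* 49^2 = -2401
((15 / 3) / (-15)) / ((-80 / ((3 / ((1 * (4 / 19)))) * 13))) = 247 / 320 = 0.77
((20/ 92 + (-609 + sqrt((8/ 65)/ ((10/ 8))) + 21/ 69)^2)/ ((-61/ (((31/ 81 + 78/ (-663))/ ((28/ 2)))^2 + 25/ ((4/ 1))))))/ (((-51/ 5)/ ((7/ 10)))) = 2959365975299270975/ 1135860369917364-929156500000 * sqrt(26)/ 1763758338381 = 2602.71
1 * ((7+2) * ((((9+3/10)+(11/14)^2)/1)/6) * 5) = 29157/392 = 74.38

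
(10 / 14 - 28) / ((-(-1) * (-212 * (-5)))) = -191 / 7420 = -0.03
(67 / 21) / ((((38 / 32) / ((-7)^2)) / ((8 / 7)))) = 8576 / 57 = 150.46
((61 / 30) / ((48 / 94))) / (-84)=-2867 / 60480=-0.05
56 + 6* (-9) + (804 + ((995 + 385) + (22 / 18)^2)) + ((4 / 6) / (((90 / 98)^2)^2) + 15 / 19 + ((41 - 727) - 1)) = 351122453063 / 233735625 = 1502.22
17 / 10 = 1.70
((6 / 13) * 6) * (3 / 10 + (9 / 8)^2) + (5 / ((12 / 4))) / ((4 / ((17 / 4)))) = 4763 / 780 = 6.11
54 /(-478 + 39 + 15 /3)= -27 /217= -0.12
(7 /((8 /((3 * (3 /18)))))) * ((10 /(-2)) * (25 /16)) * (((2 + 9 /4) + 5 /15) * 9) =-144375 /1024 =-140.99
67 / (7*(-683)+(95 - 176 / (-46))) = -1541 / 107690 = -0.01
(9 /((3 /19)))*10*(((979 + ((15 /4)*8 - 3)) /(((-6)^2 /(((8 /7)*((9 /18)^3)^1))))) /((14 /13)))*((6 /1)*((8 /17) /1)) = 5965.95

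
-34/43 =-0.79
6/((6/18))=18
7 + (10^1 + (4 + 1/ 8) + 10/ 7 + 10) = 32.55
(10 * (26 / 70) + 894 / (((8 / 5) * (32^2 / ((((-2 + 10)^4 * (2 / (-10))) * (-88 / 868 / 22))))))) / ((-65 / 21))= -3759 / 2015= -1.87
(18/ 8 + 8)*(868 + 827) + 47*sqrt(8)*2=188*sqrt(2) + 69495/ 4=17639.62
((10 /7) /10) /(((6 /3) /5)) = 5 /14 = 0.36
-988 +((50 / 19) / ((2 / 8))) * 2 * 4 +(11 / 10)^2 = -1714901 / 1900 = -902.58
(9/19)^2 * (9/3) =0.67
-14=-14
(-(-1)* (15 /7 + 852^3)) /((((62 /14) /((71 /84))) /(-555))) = -56865243471585 /868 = -65512953308.28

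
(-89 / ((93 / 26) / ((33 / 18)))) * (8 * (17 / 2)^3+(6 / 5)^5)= -195498187027 / 871875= -224227.31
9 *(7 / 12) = 21 / 4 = 5.25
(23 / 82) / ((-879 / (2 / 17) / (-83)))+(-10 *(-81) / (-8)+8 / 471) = -101.23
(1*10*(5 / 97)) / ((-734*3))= -25 / 106797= -0.00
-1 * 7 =-7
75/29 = 2.59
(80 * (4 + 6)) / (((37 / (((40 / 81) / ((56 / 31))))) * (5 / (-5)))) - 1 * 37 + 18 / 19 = -16726615 / 398601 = -41.96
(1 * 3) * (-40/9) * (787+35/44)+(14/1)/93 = -3581792/341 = -10503.79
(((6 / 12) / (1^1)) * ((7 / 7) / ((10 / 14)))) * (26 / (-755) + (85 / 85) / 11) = 0.04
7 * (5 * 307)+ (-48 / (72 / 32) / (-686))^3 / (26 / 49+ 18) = 54235334288207 / 5047495047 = 10745.00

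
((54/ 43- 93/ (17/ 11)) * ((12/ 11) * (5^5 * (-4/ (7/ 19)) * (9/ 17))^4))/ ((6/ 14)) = -73396163593652343750000000000/ 4701146527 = -15612396502027247650.18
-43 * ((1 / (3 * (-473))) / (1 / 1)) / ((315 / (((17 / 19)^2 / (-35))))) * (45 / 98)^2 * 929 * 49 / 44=-805443 / 1678049296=-0.00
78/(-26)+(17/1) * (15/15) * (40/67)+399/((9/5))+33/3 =48203/201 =239.82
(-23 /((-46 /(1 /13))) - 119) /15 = -1031 /130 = -7.93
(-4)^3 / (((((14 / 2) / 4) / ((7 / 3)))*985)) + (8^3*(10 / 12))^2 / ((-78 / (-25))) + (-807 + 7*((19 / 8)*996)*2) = 31343467898 / 345735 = 90657.49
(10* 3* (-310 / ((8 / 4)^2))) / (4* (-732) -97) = 93 / 121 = 0.77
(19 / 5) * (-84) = -1596 / 5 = -319.20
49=49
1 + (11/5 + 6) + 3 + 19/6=461/30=15.37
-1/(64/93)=-93/64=-1.45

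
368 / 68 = 92 / 17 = 5.41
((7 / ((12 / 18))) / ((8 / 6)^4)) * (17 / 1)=28917 / 512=56.48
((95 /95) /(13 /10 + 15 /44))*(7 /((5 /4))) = 1232 /361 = 3.41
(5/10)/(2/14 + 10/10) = 7/16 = 0.44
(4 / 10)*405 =162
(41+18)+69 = 128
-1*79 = -79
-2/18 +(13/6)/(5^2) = -11/450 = -0.02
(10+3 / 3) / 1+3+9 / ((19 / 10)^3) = 15.31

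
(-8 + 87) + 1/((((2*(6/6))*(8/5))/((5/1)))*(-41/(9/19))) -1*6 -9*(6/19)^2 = 17070749/236816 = 72.08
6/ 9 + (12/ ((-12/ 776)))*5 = -11638/ 3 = -3879.33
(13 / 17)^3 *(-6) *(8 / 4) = -26364 / 4913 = -5.37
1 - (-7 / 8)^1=1.88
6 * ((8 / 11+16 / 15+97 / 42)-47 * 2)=-207661 / 385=-539.38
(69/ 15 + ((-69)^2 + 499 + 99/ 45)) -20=26234/ 5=5246.80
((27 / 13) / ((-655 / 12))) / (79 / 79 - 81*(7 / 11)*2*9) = 3564 / 86810425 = 0.00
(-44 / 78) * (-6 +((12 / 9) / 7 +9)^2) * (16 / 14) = -6090128 / 120393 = -50.59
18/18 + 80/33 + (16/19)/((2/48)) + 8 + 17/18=122563/3762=32.58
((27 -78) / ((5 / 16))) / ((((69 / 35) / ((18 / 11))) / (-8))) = 274176 / 253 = 1083.70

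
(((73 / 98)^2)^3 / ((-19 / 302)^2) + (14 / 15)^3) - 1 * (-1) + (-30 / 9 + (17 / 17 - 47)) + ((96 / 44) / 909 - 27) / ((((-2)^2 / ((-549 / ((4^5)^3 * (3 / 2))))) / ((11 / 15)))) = -15946507718058824673042428293 / 3657705190596478324703232000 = -4.36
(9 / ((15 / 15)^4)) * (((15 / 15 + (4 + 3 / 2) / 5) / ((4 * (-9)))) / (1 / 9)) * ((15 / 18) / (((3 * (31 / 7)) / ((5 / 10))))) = -147 / 992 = -0.15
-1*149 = -149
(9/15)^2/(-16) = -9/400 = -0.02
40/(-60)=-2/3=-0.67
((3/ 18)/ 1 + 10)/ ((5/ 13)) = 793/ 30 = 26.43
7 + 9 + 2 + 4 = 22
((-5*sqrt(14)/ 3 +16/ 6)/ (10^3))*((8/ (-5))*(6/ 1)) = -16/ 625 +2*sqrt(14)/ 125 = 0.03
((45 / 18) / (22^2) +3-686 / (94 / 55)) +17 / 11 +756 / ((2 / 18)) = 291500499 / 45496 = 6407.17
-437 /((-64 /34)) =7429 /32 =232.16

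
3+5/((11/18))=123/11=11.18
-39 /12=-13 /4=-3.25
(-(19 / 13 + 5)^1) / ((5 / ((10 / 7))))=-24 / 13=-1.85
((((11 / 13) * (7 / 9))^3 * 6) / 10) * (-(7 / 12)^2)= -22370117 / 384387120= -0.06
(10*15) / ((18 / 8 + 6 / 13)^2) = 135200 / 6627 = 20.40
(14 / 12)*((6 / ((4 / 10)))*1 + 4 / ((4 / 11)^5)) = 1154237 / 1536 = 751.46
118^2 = 13924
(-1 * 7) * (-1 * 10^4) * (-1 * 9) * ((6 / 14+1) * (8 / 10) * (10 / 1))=-7200000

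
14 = 14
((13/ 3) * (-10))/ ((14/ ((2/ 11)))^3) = -130/ 1369599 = -0.00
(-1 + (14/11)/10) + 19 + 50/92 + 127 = 368547/2530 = 145.67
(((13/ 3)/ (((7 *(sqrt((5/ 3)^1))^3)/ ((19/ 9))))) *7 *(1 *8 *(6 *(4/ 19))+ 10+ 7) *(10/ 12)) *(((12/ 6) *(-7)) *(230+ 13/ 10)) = -2408861 *sqrt(15)/ 30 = -310982.62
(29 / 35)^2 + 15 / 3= 6966 / 1225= 5.69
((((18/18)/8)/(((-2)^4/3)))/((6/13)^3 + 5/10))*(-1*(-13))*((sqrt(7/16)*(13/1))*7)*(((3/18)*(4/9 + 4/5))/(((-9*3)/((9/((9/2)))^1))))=-18193357*sqrt(7)/102215520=-0.47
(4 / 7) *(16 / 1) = 9.14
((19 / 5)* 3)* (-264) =-3009.60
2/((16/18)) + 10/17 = 193/68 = 2.84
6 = 6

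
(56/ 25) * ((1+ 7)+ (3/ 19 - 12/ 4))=5488/ 475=11.55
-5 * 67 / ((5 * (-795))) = 67 / 795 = 0.08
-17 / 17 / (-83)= 1 / 83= 0.01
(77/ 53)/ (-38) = -77/ 2014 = -0.04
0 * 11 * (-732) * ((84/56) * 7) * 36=0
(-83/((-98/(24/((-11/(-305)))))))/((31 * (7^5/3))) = 911340/280828163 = 0.00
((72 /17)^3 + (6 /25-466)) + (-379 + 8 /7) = -660002529 /859775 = -767.65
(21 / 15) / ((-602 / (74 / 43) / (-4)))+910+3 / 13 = 109398009 / 120185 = 910.25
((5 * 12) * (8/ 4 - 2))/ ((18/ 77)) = 0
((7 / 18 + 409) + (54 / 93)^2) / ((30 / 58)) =205535789 / 259470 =792.14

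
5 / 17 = 0.29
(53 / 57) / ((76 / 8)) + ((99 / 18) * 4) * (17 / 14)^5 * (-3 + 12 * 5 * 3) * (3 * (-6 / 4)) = -26945150001169 / 582463392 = -46260.68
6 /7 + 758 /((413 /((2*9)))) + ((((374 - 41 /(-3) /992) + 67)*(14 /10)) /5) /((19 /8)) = 6267759787 /72977100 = 85.89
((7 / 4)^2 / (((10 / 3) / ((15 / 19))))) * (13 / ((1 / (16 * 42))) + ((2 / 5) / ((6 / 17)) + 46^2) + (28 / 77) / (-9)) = 263241769 / 33440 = 7872.06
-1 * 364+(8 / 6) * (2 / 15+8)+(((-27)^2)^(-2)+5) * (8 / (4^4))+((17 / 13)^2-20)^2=-22436680729913 / 1214278912080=-18.48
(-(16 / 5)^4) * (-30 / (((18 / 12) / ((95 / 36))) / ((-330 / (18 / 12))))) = -54788096 / 45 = -1217513.24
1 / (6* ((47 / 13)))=0.05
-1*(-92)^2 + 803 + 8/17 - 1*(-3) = -130178/17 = -7657.53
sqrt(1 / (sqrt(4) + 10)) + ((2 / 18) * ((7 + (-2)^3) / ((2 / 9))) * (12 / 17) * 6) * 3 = -108 / 17 + sqrt(3) / 6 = -6.06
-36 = -36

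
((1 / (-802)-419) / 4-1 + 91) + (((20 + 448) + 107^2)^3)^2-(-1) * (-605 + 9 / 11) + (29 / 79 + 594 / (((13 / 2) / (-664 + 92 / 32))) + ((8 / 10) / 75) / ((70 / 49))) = 194625793624956068659849074699620239 / 67951455000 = 2864188759827969374016334.00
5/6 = 0.83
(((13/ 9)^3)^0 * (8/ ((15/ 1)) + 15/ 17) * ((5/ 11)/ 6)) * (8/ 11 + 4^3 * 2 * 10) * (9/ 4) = 635721/ 2057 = 309.05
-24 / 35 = -0.69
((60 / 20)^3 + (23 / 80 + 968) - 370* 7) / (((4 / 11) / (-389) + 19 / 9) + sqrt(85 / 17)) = 79852904367291 / 12983766080 - 189209081405817* sqrt(5) / 64918830400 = -366.92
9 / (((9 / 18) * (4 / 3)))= 27 / 2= 13.50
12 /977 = 0.01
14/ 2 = 7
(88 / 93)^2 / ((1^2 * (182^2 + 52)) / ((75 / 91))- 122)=96800 / 4338721839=0.00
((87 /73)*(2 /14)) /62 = 87 /31682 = 0.00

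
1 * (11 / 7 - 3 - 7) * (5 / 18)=-295 / 126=-2.34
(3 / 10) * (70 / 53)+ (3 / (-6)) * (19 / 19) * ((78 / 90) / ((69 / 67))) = -2693 / 109710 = -0.02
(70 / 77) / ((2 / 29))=145 / 11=13.18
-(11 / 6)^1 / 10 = -11 / 60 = -0.18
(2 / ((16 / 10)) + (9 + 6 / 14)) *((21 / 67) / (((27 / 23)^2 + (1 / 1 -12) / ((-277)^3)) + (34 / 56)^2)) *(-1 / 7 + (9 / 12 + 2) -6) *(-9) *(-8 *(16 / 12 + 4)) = -2496.53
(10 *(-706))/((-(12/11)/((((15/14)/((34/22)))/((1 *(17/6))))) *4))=3203475/8092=395.88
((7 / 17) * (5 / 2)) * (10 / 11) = 175 / 187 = 0.94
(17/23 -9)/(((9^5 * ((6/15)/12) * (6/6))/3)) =-1900/150903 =-0.01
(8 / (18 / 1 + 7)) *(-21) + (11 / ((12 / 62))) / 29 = -4.76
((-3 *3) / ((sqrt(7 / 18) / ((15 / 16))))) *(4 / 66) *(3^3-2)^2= -84375 *sqrt(14) / 616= -512.50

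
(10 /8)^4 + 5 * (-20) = -97.56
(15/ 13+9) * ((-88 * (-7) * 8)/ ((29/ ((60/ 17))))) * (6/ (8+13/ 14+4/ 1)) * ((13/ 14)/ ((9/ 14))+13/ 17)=6243.55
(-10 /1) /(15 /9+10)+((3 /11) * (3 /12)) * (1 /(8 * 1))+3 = 5301 /2464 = 2.15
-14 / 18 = -7 / 9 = -0.78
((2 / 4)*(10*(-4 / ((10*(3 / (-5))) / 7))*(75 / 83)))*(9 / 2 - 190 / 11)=-245875 / 913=-269.30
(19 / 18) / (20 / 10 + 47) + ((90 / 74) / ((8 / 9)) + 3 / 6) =246685 / 130536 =1.89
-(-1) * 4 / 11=4 / 11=0.36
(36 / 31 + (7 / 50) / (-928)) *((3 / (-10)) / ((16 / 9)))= -45094941 / 230144000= -0.20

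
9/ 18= 1/ 2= 0.50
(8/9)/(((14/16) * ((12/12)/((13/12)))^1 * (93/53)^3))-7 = -1033197895/152023473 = -6.80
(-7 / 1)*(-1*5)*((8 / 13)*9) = 2520 / 13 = 193.85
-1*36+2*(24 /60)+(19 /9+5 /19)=-28066 /855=-32.83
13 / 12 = 1.08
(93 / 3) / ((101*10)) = 31 / 1010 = 0.03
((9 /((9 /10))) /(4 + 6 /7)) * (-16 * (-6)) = 3360 /17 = 197.65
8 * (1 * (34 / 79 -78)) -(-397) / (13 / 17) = -101.40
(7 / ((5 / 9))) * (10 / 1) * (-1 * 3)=-378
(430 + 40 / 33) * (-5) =-71150 / 33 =-2156.06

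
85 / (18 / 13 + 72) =1105 / 954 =1.16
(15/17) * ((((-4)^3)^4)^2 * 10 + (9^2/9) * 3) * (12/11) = 506654958079185660/187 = 2709384802562490.16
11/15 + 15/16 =401/240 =1.67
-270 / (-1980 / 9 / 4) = 54 / 11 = 4.91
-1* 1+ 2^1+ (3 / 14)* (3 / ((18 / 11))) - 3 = -45 / 28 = -1.61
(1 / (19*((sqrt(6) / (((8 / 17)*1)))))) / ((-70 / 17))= -2*sqrt(6) / 1995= -0.00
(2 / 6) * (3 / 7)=1 / 7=0.14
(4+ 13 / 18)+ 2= 121 / 18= 6.72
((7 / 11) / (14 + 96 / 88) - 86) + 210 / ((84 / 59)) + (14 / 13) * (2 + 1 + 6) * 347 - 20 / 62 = 114544440 / 33449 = 3424.45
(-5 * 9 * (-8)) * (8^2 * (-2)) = -46080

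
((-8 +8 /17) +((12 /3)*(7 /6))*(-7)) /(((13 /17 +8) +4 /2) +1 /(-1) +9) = -2050 /957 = -2.14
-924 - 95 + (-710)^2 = 503081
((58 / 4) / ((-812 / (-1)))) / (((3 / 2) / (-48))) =-4 / 7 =-0.57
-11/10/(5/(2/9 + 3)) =-319/450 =-0.71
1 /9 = 0.11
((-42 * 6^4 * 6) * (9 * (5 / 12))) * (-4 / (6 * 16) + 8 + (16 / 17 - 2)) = -143649450 / 17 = -8449967.65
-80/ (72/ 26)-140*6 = -7820/ 9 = -868.89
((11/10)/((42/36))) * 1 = 33/35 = 0.94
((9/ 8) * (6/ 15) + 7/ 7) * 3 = 87/ 20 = 4.35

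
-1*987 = -987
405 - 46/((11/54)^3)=-6704289/1331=-5037.03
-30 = -30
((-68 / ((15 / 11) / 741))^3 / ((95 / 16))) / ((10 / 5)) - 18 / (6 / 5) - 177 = -2655412769784512 / 625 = -4248660431655.22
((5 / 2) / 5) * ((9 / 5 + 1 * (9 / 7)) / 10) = 27 / 175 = 0.15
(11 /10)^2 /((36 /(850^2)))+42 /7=874441 /36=24290.03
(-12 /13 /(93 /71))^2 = 80656 /162409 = 0.50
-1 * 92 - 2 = -94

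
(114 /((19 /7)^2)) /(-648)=-49 /2052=-0.02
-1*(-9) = 9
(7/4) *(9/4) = 63/16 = 3.94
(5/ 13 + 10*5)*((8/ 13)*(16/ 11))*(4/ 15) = 67072/ 5577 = 12.03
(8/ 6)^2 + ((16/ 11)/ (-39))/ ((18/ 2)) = 6848/ 3861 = 1.77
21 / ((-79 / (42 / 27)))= -98 / 237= -0.41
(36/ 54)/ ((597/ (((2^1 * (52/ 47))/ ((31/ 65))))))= 13520/ 2609487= 0.01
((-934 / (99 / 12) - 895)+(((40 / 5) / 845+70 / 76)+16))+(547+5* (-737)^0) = -465475963 / 1059630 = -439.28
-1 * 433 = -433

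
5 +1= 6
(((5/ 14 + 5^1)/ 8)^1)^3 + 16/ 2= 11661299/ 1404928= 8.30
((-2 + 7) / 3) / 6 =5 / 18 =0.28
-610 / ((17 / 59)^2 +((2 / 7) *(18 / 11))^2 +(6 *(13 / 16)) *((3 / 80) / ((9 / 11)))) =-8057406649600 / 6935263887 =-1161.80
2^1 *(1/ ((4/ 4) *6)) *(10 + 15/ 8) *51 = 1615/ 8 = 201.88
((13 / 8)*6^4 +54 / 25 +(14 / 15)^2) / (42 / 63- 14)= -118633 / 750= -158.18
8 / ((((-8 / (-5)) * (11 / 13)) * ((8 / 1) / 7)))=455 / 88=5.17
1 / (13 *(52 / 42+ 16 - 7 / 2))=42 / 7501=0.01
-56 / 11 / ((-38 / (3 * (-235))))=-19740 / 209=-94.45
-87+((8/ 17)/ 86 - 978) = -1064.99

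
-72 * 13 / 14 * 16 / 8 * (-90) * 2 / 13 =12960 / 7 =1851.43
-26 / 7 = -3.71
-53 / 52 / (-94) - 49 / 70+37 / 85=-0.25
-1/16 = -0.06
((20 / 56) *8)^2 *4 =1600 / 49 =32.65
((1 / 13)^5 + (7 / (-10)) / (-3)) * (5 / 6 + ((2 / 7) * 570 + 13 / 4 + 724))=194512622959 / 935658360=207.89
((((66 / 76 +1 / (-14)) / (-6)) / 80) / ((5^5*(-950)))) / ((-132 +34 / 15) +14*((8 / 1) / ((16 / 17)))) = -53 / 1017117500000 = -0.00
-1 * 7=-7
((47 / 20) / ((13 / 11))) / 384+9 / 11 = 904247 / 1098240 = 0.82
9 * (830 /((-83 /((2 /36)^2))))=-5 /18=-0.28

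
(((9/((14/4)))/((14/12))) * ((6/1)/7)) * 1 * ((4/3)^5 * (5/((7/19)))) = 778240/7203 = 108.04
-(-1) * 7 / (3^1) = 7 / 3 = 2.33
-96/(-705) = 32/235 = 0.14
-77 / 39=-1.97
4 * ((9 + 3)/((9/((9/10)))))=24/5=4.80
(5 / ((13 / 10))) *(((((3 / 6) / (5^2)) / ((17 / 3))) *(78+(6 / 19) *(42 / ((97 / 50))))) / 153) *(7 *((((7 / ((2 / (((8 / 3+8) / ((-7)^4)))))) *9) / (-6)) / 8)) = -52118 / 339283399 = -0.00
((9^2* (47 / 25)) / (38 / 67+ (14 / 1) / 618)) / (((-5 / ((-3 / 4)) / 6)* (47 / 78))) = 588606993 / 1526375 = 385.62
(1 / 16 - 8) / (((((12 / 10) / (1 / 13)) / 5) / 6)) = -3175 / 208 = -15.26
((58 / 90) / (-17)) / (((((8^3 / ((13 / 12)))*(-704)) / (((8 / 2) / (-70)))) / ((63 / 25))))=-377 / 22978560000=-0.00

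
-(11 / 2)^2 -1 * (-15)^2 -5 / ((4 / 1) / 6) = -1051 / 4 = -262.75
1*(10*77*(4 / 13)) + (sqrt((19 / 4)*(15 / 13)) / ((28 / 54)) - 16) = 27*sqrt(3705) / 364 + 2872 / 13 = 225.44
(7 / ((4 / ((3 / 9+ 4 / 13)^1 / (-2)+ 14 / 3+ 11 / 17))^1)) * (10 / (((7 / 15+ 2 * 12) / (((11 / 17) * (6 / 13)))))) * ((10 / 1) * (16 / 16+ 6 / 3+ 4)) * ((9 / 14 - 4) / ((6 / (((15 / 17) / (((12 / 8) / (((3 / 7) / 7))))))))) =-6418231875 / 4266065986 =-1.50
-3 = -3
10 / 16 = 5 / 8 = 0.62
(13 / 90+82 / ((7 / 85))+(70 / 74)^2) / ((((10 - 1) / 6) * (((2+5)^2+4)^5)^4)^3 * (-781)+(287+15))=-3438680116 / 260184233572286487388796230508901267486033683268408873984145325646423681088307152192029221039426895523196915582685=-0.00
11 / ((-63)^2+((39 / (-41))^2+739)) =18491 / 7915669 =0.00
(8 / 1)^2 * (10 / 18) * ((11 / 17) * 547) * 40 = 77017600 / 153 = 503383.01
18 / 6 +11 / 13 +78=1064 / 13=81.85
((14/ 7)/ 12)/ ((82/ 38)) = 19/ 246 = 0.08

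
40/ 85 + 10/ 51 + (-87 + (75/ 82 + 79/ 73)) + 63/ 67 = -100341151/ 1203186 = -83.40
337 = 337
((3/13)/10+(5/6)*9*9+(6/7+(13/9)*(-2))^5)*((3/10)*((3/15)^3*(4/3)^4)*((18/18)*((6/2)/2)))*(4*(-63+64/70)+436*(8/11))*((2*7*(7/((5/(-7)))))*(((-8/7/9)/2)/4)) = 553119890223750656/9868983926484375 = 56.05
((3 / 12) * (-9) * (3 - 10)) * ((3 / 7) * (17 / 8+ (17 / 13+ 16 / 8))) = 15255 / 416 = 36.67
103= 103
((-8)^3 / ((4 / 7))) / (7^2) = -128 / 7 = -18.29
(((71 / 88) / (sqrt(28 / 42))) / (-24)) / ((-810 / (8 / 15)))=0.00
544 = 544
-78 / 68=-39 / 34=-1.15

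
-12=-12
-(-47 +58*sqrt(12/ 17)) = 47 - 116*sqrt(51)/ 17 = -1.73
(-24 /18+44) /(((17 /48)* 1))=2048 /17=120.47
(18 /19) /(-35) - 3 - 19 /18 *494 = -3138962 /5985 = -524.47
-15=-15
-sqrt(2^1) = -sqrt(2) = -1.41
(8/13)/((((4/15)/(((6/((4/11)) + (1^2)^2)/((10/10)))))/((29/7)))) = 2175/13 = 167.31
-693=-693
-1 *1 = -1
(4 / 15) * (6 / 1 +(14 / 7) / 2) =28 / 15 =1.87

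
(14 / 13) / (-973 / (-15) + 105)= 15 / 2366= 0.01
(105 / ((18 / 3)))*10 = 175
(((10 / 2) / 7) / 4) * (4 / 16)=5 / 112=0.04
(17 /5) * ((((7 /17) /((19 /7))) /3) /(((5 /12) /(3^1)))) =588 /475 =1.24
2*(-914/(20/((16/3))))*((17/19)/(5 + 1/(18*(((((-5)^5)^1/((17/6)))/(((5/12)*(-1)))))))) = -6712416000/76950323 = -87.23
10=10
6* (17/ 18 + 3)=71/ 3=23.67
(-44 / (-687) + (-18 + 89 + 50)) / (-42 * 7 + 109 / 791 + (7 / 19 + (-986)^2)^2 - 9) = 23749562221 / 185416513813469336589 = 0.00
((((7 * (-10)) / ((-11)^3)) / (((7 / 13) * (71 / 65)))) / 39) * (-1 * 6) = -1300 / 94501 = -0.01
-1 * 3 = -3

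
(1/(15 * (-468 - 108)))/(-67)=1/578880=0.00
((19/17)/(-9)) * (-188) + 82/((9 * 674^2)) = 811337633/34752114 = 23.35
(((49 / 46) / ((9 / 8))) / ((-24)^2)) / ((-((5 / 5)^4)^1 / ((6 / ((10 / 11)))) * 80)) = -539 / 3974400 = -0.00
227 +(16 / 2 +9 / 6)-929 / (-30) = 267.47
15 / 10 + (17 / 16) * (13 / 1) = 15.31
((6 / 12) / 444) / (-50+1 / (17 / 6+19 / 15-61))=-569 / 25272480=-0.00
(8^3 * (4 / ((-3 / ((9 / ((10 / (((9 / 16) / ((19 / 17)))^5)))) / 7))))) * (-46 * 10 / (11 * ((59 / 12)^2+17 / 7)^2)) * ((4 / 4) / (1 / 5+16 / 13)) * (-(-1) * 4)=0.47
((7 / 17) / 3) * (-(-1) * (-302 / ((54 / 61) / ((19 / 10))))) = -88.97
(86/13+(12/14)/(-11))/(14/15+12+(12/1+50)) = 24540/281281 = 0.09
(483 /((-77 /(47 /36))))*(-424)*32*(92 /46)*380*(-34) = -94748871680 /33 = -2871177929.70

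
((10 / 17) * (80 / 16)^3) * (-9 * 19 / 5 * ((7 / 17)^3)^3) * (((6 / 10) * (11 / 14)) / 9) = -90363255675 / 2015993900449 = -0.04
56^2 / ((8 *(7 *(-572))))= -14 / 143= -0.10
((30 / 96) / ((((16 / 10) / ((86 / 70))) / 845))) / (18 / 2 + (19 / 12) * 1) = 545025 / 28448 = 19.16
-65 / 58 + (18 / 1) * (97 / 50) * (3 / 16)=62951 / 11600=5.43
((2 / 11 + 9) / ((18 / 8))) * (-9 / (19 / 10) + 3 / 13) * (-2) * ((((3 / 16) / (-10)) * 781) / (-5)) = 2660441 / 24700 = 107.71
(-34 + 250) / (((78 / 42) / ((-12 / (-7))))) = 2592 / 13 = 199.38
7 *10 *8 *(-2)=-1120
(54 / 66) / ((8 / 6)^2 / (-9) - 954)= -0.00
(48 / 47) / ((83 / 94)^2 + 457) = 9024 / 4044941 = 0.00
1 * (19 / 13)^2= 361 / 169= 2.14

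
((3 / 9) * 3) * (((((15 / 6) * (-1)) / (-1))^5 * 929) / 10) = 580625 / 64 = 9072.27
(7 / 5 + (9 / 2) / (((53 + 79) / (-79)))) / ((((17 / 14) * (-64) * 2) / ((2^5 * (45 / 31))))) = 0.39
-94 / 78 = -47 / 39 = -1.21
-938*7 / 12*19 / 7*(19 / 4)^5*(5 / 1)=-110322590945 / 6144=-17956150.87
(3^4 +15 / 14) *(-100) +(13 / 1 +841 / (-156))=-8953891 / 1092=-8199.53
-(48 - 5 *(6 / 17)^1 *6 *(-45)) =-8916 / 17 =-524.47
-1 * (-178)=178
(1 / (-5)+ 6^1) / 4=29 / 20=1.45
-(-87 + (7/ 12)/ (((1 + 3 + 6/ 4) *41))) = 235415/ 2706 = 87.00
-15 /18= -5 /6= -0.83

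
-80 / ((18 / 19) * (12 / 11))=-2090 / 27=-77.41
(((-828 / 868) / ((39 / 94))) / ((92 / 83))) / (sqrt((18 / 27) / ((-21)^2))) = -35109 * sqrt(6) / 1612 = -53.35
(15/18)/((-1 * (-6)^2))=-5/216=-0.02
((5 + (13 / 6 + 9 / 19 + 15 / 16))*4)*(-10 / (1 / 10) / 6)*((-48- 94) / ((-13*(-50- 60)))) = 2777165 / 48906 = 56.79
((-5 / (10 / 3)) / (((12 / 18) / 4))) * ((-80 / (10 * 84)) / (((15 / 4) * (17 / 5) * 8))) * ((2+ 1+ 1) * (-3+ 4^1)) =0.03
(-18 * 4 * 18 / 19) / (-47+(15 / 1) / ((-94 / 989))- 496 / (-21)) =2558304 / 6796091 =0.38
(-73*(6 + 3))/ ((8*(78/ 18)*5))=-1971/ 520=-3.79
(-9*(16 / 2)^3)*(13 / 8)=-7488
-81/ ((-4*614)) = 81/ 2456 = 0.03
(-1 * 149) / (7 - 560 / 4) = 149 / 133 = 1.12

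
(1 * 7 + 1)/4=2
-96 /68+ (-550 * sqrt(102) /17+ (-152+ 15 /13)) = -479.01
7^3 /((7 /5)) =245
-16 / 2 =-8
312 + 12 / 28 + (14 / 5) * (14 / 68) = 186238 / 595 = 313.01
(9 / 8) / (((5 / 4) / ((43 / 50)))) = 387 / 500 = 0.77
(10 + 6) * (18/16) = 18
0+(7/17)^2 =49/289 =0.17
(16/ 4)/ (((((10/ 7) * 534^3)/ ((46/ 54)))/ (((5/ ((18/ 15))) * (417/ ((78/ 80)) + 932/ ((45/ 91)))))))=54448429/ 360773525502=0.00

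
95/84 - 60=-4945/84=-58.87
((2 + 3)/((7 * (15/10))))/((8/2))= 5/42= 0.12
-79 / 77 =-1.03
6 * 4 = 24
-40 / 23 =-1.74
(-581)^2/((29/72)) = 24304392/29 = 838082.48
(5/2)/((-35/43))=-43/14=-3.07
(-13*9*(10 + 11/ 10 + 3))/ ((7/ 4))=-32994/ 35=-942.69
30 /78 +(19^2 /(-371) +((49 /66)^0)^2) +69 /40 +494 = 95714667 /192920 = 496.14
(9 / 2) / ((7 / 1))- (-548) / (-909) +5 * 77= 4900019 / 12726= 385.04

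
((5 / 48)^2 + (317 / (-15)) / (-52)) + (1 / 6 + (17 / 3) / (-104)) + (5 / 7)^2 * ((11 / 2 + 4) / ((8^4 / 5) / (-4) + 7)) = 3664584229 / 7257519360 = 0.50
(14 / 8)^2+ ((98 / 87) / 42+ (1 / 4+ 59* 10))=2477785 / 4176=593.34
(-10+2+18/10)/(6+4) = -31/50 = -0.62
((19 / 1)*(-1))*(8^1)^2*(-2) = 2432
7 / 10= 0.70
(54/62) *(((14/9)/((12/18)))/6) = 21/62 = 0.34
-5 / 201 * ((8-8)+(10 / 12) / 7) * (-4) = 50 / 4221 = 0.01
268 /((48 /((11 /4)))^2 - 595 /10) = 64856 /59329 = 1.09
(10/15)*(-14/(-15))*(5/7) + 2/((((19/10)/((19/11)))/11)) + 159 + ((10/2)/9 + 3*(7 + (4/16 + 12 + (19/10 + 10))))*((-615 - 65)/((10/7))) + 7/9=-2005489/45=-44566.42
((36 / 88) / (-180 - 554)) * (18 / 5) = -81 / 40370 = -0.00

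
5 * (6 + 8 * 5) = 230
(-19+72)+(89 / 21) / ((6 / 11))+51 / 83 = 641957 / 10458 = 61.38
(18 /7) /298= 9 /1043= 0.01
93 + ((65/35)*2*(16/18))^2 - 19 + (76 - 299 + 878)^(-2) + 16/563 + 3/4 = 328553401903613/3834706106700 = 85.68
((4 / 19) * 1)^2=16 / 361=0.04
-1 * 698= -698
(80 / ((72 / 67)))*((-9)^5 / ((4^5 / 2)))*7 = -15385545 / 256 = -60099.79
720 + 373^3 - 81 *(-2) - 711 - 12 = 51895276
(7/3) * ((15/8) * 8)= 35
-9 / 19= -0.47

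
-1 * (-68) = 68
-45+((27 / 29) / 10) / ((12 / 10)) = -5211 / 116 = -44.92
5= 5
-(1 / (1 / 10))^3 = -1000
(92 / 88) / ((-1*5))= -23 / 110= -0.21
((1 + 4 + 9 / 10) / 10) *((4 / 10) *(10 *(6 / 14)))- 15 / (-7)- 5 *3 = -2073 / 175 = -11.85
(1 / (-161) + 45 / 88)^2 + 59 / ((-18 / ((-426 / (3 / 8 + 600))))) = 7465005440129 / 2892350615616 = 2.58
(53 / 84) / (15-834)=-0.00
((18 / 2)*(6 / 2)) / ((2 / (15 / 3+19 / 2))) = 783 / 4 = 195.75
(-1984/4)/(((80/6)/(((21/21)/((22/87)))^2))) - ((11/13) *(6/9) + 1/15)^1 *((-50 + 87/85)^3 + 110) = 73451.38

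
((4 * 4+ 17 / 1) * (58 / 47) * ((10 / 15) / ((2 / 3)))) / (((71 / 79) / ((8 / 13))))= 1209648 / 43381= 27.88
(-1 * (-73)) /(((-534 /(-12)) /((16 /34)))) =1168 /1513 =0.77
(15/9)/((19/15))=25/19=1.32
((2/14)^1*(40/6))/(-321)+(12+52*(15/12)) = 519037/6741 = 77.00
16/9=1.78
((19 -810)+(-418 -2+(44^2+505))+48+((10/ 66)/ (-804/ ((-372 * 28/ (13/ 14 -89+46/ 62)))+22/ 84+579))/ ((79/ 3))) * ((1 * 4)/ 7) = 2874304542239688/ 3935862996373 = 730.29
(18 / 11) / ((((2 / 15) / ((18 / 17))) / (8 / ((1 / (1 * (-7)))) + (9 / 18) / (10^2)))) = -2721357 / 3740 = -727.64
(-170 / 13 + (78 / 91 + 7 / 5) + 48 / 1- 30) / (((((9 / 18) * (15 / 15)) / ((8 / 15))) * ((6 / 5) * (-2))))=-1452 / 455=-3.19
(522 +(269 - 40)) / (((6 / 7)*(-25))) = -5257 / 150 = -35.05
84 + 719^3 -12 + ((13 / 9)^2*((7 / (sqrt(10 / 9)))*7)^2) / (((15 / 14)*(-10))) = 2508938618867 / 6750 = 371694610.20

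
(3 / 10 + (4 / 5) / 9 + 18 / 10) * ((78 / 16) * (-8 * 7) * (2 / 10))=-17927 / 150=-119.51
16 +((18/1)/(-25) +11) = 657/25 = 26.28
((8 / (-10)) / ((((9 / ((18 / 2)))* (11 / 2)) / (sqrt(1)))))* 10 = -16 / 11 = -1.45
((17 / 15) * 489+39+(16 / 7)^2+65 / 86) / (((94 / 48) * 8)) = 37874187 / 990290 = 38.25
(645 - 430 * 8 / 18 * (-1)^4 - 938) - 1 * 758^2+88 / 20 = -25876967 / 45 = -575043.71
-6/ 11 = -0.55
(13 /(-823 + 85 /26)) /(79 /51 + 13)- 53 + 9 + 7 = -292572170 /7907123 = -37.00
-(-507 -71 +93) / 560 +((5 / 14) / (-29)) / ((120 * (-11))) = 46415 / 53592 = 0.87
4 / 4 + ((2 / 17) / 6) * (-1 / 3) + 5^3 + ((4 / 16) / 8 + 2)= 626809 / 4896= 128.02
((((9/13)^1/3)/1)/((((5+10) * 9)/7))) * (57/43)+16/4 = 33673/8385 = 4.02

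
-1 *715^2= -511225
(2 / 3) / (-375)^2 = 2 / 421875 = 0.00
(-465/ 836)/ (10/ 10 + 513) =-465/ 429704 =-0.00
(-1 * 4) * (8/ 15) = -32/ 15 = -2.13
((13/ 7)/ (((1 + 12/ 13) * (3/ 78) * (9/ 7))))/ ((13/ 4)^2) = 416/ 225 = 1.85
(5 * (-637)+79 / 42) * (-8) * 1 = 534764 / 21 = 25464.95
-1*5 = -5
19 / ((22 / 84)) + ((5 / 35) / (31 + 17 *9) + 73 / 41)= 43175499 / 580888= 74.33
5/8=0.62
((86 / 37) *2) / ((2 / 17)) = 39.51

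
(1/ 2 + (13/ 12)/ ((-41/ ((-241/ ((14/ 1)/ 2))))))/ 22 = 4855/ 75768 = 0.06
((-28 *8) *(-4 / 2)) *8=3584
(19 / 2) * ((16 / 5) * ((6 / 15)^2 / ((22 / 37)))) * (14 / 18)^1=78736 / 12375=6.36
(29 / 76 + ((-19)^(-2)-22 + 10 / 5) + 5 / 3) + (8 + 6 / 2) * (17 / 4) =62383 / 2166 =28.80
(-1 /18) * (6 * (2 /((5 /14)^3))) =-5488 /375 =-14.63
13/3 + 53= 172/3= 57.33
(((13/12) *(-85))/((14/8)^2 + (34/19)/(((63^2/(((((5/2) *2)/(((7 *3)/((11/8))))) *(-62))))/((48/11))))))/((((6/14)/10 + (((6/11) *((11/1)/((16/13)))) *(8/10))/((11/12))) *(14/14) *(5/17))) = -678706708680/28158148379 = -24.10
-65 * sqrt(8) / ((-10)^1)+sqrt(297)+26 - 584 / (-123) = 3 * sqrt(33)+13 * sqrt(2)+3782 / 123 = 66.37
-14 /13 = -1.08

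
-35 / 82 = -0.43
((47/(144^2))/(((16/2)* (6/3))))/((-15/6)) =-47/829440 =-0.00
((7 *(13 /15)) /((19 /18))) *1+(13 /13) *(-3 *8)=-1734 /95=-18.25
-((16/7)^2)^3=-16777216/117649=-142.60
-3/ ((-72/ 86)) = 43/ 12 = 3.58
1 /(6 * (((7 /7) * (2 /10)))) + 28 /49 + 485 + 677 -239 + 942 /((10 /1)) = 213907 /210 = 1018.60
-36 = -36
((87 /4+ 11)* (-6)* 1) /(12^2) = -131 /96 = -1.36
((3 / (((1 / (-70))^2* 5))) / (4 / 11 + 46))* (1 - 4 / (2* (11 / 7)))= -294 / 17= -17.29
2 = 2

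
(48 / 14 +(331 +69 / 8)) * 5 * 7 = 96055 / 8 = 12006.88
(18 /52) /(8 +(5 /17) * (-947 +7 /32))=-2448 /1912729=-0.00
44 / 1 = 44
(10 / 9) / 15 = 2 / 27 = 0.07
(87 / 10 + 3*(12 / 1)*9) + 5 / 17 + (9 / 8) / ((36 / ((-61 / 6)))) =5429279 / 16320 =332.68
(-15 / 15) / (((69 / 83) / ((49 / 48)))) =-4067 / 3312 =-1.23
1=1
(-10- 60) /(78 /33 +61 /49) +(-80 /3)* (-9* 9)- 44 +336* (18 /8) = 1109662 /389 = 2852.60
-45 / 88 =-0.51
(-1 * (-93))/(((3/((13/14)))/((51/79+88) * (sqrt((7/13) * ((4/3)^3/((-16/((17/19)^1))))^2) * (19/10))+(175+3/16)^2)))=3690581 * sqrt(91)/74655+3166294027/3584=883924.16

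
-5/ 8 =-0.62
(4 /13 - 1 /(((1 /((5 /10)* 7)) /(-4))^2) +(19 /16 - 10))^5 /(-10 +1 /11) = 1531887848914905801621027 /42436853235712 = 36098054688.60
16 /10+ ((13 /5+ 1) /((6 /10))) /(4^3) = 271 /160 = 1.69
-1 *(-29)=29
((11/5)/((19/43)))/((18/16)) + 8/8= 4639/855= 5.43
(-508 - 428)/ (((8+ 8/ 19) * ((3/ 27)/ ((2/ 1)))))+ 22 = -19787/ 10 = -1978.70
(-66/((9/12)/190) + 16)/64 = -261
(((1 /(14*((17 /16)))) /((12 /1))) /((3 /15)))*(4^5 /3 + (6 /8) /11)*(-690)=-25912375 /3927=-6598.52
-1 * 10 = -10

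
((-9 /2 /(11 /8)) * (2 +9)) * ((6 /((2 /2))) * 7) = -1512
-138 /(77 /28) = -552 /11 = -50.18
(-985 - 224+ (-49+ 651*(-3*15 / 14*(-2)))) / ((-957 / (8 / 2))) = -12.23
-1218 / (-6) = 203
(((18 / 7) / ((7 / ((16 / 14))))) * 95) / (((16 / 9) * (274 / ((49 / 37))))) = 7695 / 70966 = 0.11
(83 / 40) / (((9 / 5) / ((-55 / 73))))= -4565 / 5256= -0.87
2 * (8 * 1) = 16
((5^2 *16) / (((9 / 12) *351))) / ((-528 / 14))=-1400 / 34749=-0.04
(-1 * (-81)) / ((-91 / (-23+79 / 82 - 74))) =91125 / 1066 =85.48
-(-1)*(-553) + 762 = 209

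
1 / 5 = 0.20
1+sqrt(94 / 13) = 1+sqrt(1222) / 13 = 3.69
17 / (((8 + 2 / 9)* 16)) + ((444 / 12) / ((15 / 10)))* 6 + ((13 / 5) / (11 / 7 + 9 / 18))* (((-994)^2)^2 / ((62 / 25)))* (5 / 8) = 308799977532.50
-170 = -170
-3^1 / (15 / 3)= -3 / 5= -0.60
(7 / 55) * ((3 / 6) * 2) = 7 / 55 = 0.13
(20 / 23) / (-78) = -10 / 897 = -0.01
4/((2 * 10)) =1/5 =0.20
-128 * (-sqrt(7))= 338.66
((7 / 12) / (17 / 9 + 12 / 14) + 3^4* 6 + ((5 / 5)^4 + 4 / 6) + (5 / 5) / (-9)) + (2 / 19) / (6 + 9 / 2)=404038231 / 828324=487.78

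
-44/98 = -22/49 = -0.45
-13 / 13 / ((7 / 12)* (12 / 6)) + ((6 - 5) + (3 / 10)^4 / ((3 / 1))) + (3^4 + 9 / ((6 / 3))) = 5995189 / 70000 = 85.65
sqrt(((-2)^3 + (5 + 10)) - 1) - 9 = -9 + sqrt(6) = -6.55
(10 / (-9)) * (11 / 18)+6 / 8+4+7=3587 / 324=11.07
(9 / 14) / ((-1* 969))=-3 / 4522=-0.00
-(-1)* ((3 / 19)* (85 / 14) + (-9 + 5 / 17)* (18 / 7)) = -96897 / 4522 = -21.43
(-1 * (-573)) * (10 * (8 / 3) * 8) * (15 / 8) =229200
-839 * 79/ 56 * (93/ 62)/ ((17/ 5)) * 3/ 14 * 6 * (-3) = 26843805/ 13328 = 2014.09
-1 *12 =-12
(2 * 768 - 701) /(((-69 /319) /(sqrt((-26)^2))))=-6925490 /69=-100369.42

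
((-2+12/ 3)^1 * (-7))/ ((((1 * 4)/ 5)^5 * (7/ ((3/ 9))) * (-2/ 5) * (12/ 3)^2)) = 15625/ 49152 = 0.32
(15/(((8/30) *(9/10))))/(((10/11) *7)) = 275/28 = 9.82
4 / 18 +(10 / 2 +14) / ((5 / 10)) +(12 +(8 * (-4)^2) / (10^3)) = 56644 / 1125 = 50.35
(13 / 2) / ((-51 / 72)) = -156 / 17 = -9.18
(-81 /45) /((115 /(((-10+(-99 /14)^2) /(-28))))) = 70569 /3155600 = 0.02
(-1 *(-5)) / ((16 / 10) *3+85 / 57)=1425 / 1793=0.79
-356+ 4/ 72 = -6407/ 18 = -355.94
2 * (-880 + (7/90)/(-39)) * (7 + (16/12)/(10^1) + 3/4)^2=-691055701303/6318000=-109378.87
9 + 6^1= 15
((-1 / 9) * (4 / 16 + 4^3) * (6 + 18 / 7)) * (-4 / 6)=2570 / 63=40.79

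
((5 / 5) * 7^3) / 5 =68.60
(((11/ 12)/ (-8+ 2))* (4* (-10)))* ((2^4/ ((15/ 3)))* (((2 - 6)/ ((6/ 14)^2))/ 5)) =-34496/ 405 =-85.18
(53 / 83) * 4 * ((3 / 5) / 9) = 212 / 1245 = 0.17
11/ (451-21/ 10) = 0.02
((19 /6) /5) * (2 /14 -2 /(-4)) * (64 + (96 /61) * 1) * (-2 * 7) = -22800 /61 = -373.77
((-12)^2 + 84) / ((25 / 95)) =4332 / 5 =866.40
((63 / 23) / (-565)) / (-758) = 63 / 9850210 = 0.00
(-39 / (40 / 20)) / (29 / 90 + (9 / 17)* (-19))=29835 / 14897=2.00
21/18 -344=-2057/6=-342.83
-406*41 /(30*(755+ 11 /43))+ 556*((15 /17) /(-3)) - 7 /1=-1418302973 /8281380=-171.26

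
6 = 6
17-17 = 0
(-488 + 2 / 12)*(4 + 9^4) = -19215755 / 6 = -3202625.83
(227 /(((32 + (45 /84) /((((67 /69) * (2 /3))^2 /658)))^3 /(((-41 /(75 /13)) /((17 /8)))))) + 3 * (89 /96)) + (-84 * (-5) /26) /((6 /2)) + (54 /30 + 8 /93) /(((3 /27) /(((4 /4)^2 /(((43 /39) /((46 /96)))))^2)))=11.37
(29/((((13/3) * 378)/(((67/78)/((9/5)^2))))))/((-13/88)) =-1068650/33633873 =-0.03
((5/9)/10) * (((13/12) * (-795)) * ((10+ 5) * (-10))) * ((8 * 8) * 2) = 2756000/3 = 918666.67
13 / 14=0.93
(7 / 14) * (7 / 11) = 7 / 22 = 0.32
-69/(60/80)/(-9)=92/9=10.22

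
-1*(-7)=7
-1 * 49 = -49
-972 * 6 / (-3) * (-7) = -13608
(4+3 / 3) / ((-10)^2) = 1 / 20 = 0.05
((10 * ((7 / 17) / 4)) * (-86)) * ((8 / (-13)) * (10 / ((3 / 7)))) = 842800 / 663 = 1271.19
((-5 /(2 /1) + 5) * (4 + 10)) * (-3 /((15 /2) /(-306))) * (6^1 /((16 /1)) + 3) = 28917 /2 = 14458.50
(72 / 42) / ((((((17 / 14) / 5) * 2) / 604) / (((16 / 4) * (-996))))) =-144380160 / 17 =-8492950.59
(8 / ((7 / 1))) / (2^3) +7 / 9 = 58 / 63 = 0.92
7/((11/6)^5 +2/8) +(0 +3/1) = 77631/23285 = 3.33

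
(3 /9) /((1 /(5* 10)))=50 /3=16.67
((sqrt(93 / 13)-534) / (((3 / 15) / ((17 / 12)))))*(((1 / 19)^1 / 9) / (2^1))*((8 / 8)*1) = -11.00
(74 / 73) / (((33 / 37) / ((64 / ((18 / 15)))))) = 438080 / 7227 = 60.62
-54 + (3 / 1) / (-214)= -11559 / 214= -54.01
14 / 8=7 / 4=1.75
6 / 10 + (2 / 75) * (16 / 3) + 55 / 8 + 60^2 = 6493711 / 1800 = 3607.62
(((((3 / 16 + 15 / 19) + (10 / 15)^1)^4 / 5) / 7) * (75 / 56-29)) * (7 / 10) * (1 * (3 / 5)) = -7820921902207549 / 3228391047168000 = -2.42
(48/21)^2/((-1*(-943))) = 256/46207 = 0.01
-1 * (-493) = 493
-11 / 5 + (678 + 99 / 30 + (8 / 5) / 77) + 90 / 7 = 532823 / 770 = 691.98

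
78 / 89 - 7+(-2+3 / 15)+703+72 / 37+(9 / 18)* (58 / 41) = 471012878 / 675065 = 697.73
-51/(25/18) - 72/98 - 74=-136532/1225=-111.45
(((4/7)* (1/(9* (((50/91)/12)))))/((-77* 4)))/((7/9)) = -78/13475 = -0.01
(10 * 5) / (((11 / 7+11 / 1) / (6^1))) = 525 / 22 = 23.86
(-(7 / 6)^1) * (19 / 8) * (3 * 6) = -49.88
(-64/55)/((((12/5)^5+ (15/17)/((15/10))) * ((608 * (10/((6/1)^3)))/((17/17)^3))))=-229500/445315673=-0.00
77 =77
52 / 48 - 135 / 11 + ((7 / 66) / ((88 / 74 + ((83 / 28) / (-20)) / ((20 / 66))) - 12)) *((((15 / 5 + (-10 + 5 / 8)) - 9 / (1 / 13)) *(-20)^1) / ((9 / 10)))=-3112142803 / 84288348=-36.92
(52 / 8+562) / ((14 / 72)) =20466 / 7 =2923.71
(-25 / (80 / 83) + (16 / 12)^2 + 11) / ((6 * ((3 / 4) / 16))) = -3790 / 81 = -46.79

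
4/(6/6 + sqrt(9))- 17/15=-2/15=-0.13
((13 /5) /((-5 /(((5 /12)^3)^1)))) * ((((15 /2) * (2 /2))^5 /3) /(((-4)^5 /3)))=1828125 /2097152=0.87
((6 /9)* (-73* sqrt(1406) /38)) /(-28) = 1.72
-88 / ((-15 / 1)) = 88 / 15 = 5.87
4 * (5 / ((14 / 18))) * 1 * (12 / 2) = 1080 / 7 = 154.29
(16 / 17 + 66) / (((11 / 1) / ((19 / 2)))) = 10811 / 187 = 57.81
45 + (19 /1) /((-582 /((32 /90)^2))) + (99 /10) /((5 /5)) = 64697531 /1178550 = 54.90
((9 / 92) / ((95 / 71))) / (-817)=-0.00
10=10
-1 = -1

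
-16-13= -29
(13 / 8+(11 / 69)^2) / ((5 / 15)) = 62861 / 12696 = 4.95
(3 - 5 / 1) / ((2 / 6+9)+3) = -6 / 37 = -0.16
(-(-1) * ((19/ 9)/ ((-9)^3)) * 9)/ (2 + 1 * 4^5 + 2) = -19/ 749412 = -0.00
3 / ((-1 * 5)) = -3 / 5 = -0.60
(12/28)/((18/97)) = 97/42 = 2.31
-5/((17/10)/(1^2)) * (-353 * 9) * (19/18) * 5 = 838375/17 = 49316.18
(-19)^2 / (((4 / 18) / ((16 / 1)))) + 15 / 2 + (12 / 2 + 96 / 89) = 4629171 / 178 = 26006.58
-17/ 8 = -2.12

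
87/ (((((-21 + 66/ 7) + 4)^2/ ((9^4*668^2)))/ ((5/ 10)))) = 6240340677816/ 2809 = 2221552395.09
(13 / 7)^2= 169 / 49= 3.45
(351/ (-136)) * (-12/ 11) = 1053/ 374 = 2.82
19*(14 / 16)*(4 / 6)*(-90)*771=-1538145 / 2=-769072.50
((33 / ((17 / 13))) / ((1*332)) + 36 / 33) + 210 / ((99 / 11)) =4563221 / 186252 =24.50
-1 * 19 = -19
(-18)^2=324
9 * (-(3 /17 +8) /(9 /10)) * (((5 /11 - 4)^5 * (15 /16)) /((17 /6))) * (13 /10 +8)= 52484769921285 /372349912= 140955.51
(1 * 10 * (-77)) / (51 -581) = 77 / 53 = 1.45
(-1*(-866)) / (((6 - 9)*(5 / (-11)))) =635.07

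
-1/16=-0.06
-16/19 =-0.84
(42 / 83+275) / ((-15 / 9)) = -68601 / 415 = -165.30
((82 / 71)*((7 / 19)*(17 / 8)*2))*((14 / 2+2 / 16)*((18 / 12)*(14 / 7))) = 43911 / 1136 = 38.65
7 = 7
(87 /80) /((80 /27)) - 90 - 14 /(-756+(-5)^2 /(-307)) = -133126641967 /1485548800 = -89.61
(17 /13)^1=17 /13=1.31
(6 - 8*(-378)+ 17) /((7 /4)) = 12188 /7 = 1741.14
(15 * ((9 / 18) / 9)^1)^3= 125 / 216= 0.58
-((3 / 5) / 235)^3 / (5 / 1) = -27 / 8111171875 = -0.00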